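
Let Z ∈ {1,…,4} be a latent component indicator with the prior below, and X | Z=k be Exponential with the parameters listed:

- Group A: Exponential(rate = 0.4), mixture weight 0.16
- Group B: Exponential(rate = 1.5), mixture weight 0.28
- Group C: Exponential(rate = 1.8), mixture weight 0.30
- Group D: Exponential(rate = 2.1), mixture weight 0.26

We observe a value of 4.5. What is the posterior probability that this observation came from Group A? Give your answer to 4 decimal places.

0.9381

By Bayes' theorem, P(k | x) = P(Z=k) f_k(x) / Σ_j P(Z=j) f_j(x).
Component likelihoods at x = 4.5:
  f_A = 0.4·e^(−0.4·4.5) = 0.4·e^(−1.8000) = 0.0661196
  f_B = 1.5·e^(−1.5·4.5) = 1.5·e^(−6.7500) = 0.00175632
  f_C = 1.8·e^(−1.8·4.5) = 1.8·e^(−8.1000) = 0.00054637
  f_D = 2.1·e^(−2.1·4.5) = 2.1·e^(−9.4500) = 0.000165248
Unnormalised posteriors:
  P(Z=A)·f_A = 0.16 × 0.0661196 = 0.0105791
  P(Z=B)·f_B = 0.28 × 0.00175632 = 0.000491769
  P(Z=C)·f_C = 0.30 × 0.00054637 = 0.000163911
  P(Z=D)·f_D = 0.26 × 0.000165248 = 4.29645e-05
Sum: 0.0105791 + 0.000491769 + 0.000163911 + 4.29645e-05 = 0.0112778
Responsibility of Group A: 0.0105791 / 0.0112778 ≈ 0.9381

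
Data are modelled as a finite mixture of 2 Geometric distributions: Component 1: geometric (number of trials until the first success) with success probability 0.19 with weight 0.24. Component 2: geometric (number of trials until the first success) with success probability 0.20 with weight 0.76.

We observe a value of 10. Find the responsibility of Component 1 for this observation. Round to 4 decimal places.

0.2512

Posterior ∝ prior × likelihood, so P(k | x) ∝ w_k f_k(x); normalise over all components.
Geometric probabilities:
  f_1 = 0.19·(1−0.19)^9 = 0.19·0.150095 = 0.028518
  f_2 = 0.20·(1−0.20)^9 = 0.20·0.134218 = 0.0268435
Unnormalised posteriors:
  w_1·f_1 = 0.24 × 0.028518 = 0.00684432
  w_2·f_2 = 0.76 × 0.0268435 = 0.0204011
Denominator: 0.00684432 + 0.0204011 = 0.0272454
P(Component 1 | data) ≈ 0.2512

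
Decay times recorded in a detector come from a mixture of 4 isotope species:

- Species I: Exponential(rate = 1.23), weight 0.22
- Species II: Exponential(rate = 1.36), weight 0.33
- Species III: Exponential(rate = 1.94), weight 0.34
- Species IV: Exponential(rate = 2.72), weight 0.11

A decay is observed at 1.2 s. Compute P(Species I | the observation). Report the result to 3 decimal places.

0.274

Posterior ∝ prior × likelihood, so P(k | x) ∝ P(Z=k) f_k(x); normalise over all components.
Component likelihoods at x = 1.2 s:
  f_I = 0.281117
  f_II = 0.265932
  f_III = 0.189132
  f_IV = 0.104
Weight by the priors:
  P(Z=I)·f_I = 0.22 × 0.281117 = 0.0618456
  P(Z=II)·f_II = 0.33 × 0.265932 = 0.0877575
  P(Z=III)·f_III = 0.34 × 0.189132 = 0.0643048
  P(Z=IV)·f_IV = 0.11 × 0.104 = 0.01144
Evidence: 0.0618456 + 0.0877575 + 0.0643048 + 0.01144 = 0.225348
P(Species I | 1.2 s) ≈ 0.274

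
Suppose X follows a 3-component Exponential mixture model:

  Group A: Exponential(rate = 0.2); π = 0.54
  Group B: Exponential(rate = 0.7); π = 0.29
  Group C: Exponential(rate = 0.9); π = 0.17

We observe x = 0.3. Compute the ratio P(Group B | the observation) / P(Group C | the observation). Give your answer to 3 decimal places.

1.409

Posterior odds = (π_i f_i(x)) / (π_j f_j(x)); the normalising sum cancels.
Exponential densities:
  L_A = 0.2·e^(−0.2·0.3) = 0.2·e^(−0.0600) = 0.188353
  L_B = 0.7·e^(−0.7·0.3) = 0.7·e^(−0.2100) = 0.567409
  L_C = 0.9·e^(−0.9·0.3) = 0.9·e^(−0.2700) = 0.687042
Odds = (0.29/0.17) × (0.567409/0.687042) = 1.70588 × 0.825873 ≈ 1.409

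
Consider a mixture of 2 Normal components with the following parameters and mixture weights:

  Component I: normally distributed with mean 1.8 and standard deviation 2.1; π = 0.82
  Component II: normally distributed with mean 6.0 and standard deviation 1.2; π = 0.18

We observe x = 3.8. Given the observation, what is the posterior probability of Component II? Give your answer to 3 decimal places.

The responsibility of component k is π_k f_k(x) divided by Σ_j π_j f_j(x).
Normal densities:
  L_I = (1/(2.1·√(2π)))·exp(−(3.8−1.8)²/(2·2.1²)) = 0.189973·exp(-0.45351) = 0.120707
  L_II = (1/(1.2·√(2π)))·exp(−(3.8−6.0)²/(2·1.2²)) = 0.332452·exp(-1.68056) = 0.061926
Multiply by the mixture weights:
  π_I·L_I = 0.82 × 0.120707 = 0.0989796
  π_II·L_II = 0.18 × 0.061926 = 0.0111467
Sum: 0.0989796 + 0.0111467 = 0.110126
Responsibility of Component II: 0.0111467 / 0.110126 ≈ 0.101

0.101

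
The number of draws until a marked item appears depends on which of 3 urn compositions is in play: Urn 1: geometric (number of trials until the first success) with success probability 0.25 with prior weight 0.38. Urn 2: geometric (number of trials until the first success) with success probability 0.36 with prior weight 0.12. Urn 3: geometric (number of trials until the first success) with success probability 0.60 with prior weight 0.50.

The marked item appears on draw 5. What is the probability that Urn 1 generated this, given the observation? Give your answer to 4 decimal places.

0.6682

Apply Bayes' rule: the posterior for each component is proportional to its prior times its likelihood at x.
Component likelihoods at x = 5:
  L_1 = 0.0791016
  L_2 = 0.060398
  L_3 = 0.01536
Multiply by the mixture weights:
  P(Z=1)·L_1 = 0.38 × 0.0791016 = 0.0300586
  P(Z=2)·L_2 = 0.12 × 0.060398 = 0.00724776
  P(Z=3)·L_3 = 0.50 × 0.01536 = 0.00768
Marginal: 0.0300586 + 0.00724776 + 0.00768 = 0.0449864
Responsibility of Urn 1: 0.0300586 / 0.0449864 ≈ 0.6682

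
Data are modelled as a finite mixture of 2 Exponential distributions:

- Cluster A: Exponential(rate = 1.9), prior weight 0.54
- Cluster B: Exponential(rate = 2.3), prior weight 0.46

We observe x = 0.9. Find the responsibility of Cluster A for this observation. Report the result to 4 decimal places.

0.5816

Posterior ∝ prior × likelihood, so P(k | x) ∝ P(Z=k) f_k(x); normalise over all components.
Exponential densities:
  L_A = 0.343645
  L_B = 0.290227
Weight by the priors:
  P(Z=A)·L_A = 0.54 × 0.343645 = 0.185568
  P(Z=B)·L_B = 0.46 × 0.290227 = 0.133505
Sum: 0.185568 + 0.133505 = 0.319073
Responsibility of Cluster A: 0.185568 / 0.319073 ≈ 0.5816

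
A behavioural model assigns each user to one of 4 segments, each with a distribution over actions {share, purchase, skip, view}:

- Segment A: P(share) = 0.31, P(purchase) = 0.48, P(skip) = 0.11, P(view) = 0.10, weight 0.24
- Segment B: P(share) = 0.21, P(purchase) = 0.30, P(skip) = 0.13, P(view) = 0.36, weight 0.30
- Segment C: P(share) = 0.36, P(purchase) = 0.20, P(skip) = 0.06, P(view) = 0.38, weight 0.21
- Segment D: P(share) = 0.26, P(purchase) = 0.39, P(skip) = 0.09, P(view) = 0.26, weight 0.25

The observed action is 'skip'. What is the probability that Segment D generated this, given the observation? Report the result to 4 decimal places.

P(component k | x) = π_k·f_k(x) / marginal(x), where marginal(x) = Σ_j π_j·f_j(x).
Categorical probabilities:
  L_A = 0.11
  L_B = 0.13
  L_C = 0.06
  L_D = 0.09
Weight by the priors:
  π_A·L_A = 0.24 × 0.11 = 0.0264
  π_B·L_B = 0.30 × 0.13 = 0.039
  π_C·L_C = 0.21 × 0.06 = 0.0126
  π_D·L_D = 0.25 × 0.09 = 0.0225
Normaliser: 0.0264 + 0.039 + 0.0126 + 0.0225 = 0.1005
So the posterior for Segment D is 0.0225 / 0.1005 ≈ 0.2239.

0.2239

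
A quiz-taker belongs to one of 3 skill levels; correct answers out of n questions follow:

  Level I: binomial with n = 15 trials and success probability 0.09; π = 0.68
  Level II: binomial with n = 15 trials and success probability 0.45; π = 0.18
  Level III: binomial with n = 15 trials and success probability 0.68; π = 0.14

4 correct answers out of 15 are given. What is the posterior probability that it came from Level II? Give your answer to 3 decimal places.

The responsibility of component k is w_k f_k(x) divided by Σ_j w_j f_j(x).
Component likelihoods at x = 4 correct answers out of 15:
  p_I = C(15,4)·0.09^4·0.91^11 = 1365·6.561e-05·0.354369 = 0.0317364
  p_II = C(15,4)·0.45^4·0.55^11 = 1365·0.0410063·0.00139312 = 0.077978
  p_III = C(15,4)·0.68^4·0.32^11 = 1365·0.213814·3.60288e-06 = 0.00105152
Multiply by the mixture weights:
  w_I·p_I = 0.68 × 0.0317364 = 0.0215808
  w_II·p_II = 0.18 × 0.077978 = 0.014036
  w_III·p_III = 0.14 × 0.00105152 = 0.000147213
Normaliser: 0.0215808 + 0.014036 + 0.000147213 = 0.035764
Responsibility of Level II: 0.014036 / 0.035764 ≈ 0.392

0.392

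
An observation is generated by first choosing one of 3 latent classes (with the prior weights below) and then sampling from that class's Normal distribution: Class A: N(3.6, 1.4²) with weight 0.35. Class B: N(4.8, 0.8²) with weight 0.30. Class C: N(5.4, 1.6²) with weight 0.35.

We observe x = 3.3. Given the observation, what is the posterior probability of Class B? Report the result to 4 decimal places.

P(component k | x) = π_k·f_k(x) / marginal(x), where marginal(x) = Σ_j π_j·f_j(x).
Normal densities:
  f_A = (1/(1.4·√(2π)))·exp(−(3.3−3.6)²/(2·1.4²)) = 0.284959·exp(-0.02296) = 0.278491
  f_B = (1/(0.8·√(2π)))·exp(−(3.3−4.8)²/(2·0.8²)) = 0.498678·exp(-1.75781) = 0.0859828
  f_C = (1/(1.6·√(2π)))·exp(−(3.3−5.4)²/(2·1.6²)) = 0.249339·exp(-0.86133) = 0.105371
Multiply by the mixture weights:
  π_A·f_A = 0.35 × 0.278491 = 0.0974718
  π_B·f_B = 0.30 × 0.0859828 = 0.0257949
  π_C·f_C = 0.35 × 0.105371 = 0.0368798
Sum: 0.0974718 + 0.0257949 + 0.0368798 = 0.160146
Responsibility of Class B: 0.0257949 / 0.160146 ≈ 0.1611

0.1611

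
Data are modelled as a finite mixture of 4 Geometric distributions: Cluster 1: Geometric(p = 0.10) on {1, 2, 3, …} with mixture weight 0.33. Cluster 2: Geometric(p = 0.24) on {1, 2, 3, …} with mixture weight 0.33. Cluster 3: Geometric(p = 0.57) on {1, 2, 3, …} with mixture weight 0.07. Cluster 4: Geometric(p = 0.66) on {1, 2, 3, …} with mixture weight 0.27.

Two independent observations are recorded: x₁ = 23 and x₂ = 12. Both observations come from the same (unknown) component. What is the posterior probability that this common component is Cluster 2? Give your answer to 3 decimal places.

P(component k | x) = P(Z=k)·f_k(x) / marginal(x), where marginal(x) = Σ_j P(Z=j)·f_j(x).
Since both observations come from the same component, the likelihood for component k is f_k(x₁)·f_k(x₂).
  p_1 = [0.10·(1−0.10)^22 = 0.10·0.0984771 = 0.00984771] × [0.0313811] = 0.000309032
  p_2 = [0.24·(1−0.24)^22 = 0.24·0.00238726 = 0.000572941] × [0.0117263] = 6.71848e-06
  p_3 = [0.57·(1−0.57)^22 = 0.57·8.63587e-09 = 4.92245e-09] × [5.29697e-05] = 2.60741e-13
  p_4 = [0.66·(1−0.66)^22 = 0.66·4.92647e-11 = 3.25147e-11] × [4.63246e-06] = 1.50623e-16
Unnormalised posteriors:
  P(Z=1)·p_1 = 0.33 × 0.000309032 = 0.00010198
  P(Z=2)·p_2 = 0.33 × 6.71848e-06 = 2.2171e-06
  P(Z=3)·p_3 = 0.07 × 2.60741e-13 = 1.82518e-14
  P(Z=4)·p_4 = 0.27 × 1.50623e-16 = 4.06683e-17
Sum: 0.00010198 + 2.2171e-06 + 1.82518e-14 + 4.06683e-17 = 0.000104198
P(Cluster 2 | x₁,x₂) ≈ 0.021

0.021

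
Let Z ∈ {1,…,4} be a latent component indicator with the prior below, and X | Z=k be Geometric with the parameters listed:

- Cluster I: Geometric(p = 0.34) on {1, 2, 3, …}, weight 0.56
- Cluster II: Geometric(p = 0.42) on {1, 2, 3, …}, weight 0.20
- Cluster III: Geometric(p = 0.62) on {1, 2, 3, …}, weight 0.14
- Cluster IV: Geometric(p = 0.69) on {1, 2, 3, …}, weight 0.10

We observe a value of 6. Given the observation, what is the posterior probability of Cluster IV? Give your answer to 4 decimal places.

0.0065

The responsibility of component k is π_k f_k(x) divided by Σ_j π_j f_j(x).
Evaluate each component's likelihood at the observed value:
  p_I = 0.0425793
  p_II = 0.027567
  p_III = 0.00491258
  p_IV = 0.00197541
Weight by the priors:
  π_I·p_I = 0.56 × 0.0425793 = 0.0238444
  π_II·p_II = 0.20 × 0.027567 = 0.0055134
  π_III·p_III = 0.14 × 0.00491258 = 0.000687761
  π_IV·p_IV = 0.10 × 0.00197541 = 0.000197541
Evidence: 0.0238444 + 0.0055134 + 0.000687761 + 0.000197541 = 0.0302431
P(Cluster IV | data) = 0.000197541 / 0.0302431 ≈ 0.0065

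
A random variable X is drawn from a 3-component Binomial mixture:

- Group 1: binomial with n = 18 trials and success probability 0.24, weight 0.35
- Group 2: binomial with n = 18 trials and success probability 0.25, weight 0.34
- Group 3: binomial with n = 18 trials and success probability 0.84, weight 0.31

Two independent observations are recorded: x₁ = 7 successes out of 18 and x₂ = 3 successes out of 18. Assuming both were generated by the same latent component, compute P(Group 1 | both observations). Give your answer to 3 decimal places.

0.491

By Bayes' theorem, P(k | x) = π_k f_k(x) / Σ_j π_j f_j(x).
Since both observations come from the same component, the likelihood for component k is f_k(x₁)·f_k(x₂).
  f_1 = [C(18,7)·0.24^7·0.76^11 = 31824·4.58647e-05·0.0488596 = 0.0713153] × [0.183877] = 0.0131133
  f_2 = [C(18,7)·0.25^7·0.75^11 = 31824·6.10352e-05·0.0422351 = 0.0820368] × [0.170384] = 0.0139778
  f_3 = [C(18,7)·0.84^7·0.16^11 = 31824·0.29509·1.75922e-09 = 1.65207e-05] × [5.57606e-10] = 9.21207e-15
Unnormalised posteriors:
  π_1·f_1 = 0.35 × 0.0131133 = 0.00458964
  π_2·f_2 = 0.34 × 0.0139778 = 0.00475244
  π_3·f_3 = 0.31 × 9.21207e-15 = 2.85574e-15
Normaliser: 0.00458964 + 0.00475244 + 2.85574e-15 = 0.00934208
So the posterior for Group 1 is 0.00458964 / 0.00934208 ≈ 0.491.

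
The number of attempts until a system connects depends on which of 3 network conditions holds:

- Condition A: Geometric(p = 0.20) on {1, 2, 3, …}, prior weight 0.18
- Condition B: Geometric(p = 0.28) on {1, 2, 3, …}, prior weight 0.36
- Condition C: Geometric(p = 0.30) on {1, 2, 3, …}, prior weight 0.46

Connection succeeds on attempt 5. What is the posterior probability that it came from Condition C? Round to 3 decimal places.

0.442

Apply Bayes' rule: the posterior for each component is proportional to its prior times its likelihood at x.
Component likelihoods at x = 5:
  p_A = 0.20·(1−0.20)^4 = 0.20·0.4096 = 0.08192
  p_B = 0.28·(1−0.28)^4 = 0.28·0.268739 = 0.0752468
  p_C = 0.30·(1−0.30)^4 = 0.30·0.2401 = 0.07203
Prior × likelihood for each component:
  π_A·p_A = 0.18 × 0.08192 = 0.0147456
  π_B·p_B = 0.36 × 0.0752468 = 0.0270888
  π_C·p_C = 0.46 × 0.07203 = 0.0331338
Evidence: 0.0147456 + 0.0270888 + 0.0331338 = 0.0749682
So the posterior for Condition C is 0.0331338 / 0.0749682 ≈ 0.442.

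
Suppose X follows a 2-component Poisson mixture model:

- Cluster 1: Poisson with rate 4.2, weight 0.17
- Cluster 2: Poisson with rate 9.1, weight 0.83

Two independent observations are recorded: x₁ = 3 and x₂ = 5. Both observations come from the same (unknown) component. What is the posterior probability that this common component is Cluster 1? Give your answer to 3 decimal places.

By Bayes' theorem, P(k | x) = P(Z=k) f_k(x) / Σ_j P(Z=j) f_j(x).
Since both observations come from the same component, the likelihood for component k is f_k(x₁)·f_k(x₂).
  p_1 = [0.185165] × [0.163316] = 0.0302404
  p_2 = [0.0140247] × [0.0580692] = 0.000814402
Weight by the priors:
  P(Z=1)·p_1 = 0.17 × 0.0302404 = 0.00514088
  P(Z=2)·p_2 = 0.83 × 0.000814402 = 0.000675954
Denominator: 0.00514088 + 0.000675954 = 0.00581683
Responsibility of Cluster 1: 0.00514088 / 0.00581683 ≈ 0.884

0.884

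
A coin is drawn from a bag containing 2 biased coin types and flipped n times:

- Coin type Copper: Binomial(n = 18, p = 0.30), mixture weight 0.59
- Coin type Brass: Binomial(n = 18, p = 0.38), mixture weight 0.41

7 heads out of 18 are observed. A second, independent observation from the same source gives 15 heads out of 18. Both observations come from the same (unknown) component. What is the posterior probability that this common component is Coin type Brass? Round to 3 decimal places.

Posterior ∝ prior × likelihood, so P(k | x) ∝ w_k f_k(x); normalise over all components.
Since both observations come from the same component, the likelihood for component k is f_k(x₁)·f_k(x₂).
  L_Copper = [C(18,7)·0.30^7·0.70^11 = 31824·0.0002187·0.0197733 = 0.13762] × [4.01609e-06] = 5.52694e-07
  L_Brass = [C(18,7)·0.38^7·0.62^11 = 31824·0.00114416·0.00520366 = 0.189474] × [9.67429e-05] = 1.83302e-05
Weight by the priors:
  w_Copper·L_Copper = 0.59 × 5.52694e-07 = 3.2609e-07
  w_Brass·L_Brass = 0.41 × 1.83302e-05 = 7.51539e-06
Marginal: 3.2609e-07 + 7.51539e-06 = 7.84148e-06
P(Coin type Brass | x) = 7.51539e-06 / 7.84148e-06 ≈ 0.958

0.958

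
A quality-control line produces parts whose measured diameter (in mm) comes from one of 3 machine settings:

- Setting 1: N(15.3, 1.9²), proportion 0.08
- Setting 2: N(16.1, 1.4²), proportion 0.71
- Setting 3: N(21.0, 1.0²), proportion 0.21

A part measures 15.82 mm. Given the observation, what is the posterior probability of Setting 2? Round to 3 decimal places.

By Bayes' theorem, P(k | x) = w_k f_k(x) / Σ_j w_j f_j(x).
Evaluate each component's likelihood at the observed value:
  p_1 = 0.202251
  p_2 = 0.279316
  p_3 = 5.94742e-07
Unnormalised posteriors:
  w_1·p_1 = 0.08 × 0.202251 = 0.0161801
  w_2·p_2 = 0.71 × 0.279316 = 0.198315
  w_3·p_3 = 0.21 × 5.94742e-07 = 1.24896e-07
Denominator: 0.0161801 + 0.198315 + 1.24896e-07 = 0.214495
So the posterior for Setting 2 is 0.198315 / 0.214495 ≈ 0.925.

0.925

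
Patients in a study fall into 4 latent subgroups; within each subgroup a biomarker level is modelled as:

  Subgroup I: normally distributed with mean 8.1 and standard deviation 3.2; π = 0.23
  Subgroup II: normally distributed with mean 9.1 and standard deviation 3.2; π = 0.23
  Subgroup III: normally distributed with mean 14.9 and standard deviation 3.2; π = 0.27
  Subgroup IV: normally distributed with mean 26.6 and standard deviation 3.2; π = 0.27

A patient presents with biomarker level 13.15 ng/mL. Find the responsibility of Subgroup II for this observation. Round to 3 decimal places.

P(component k | x) = w_k·f_k(x) / marginal(x), where marginal(x) = Σ_j w_j·f_j(x).
Evaluate each component's likelihood at the observed value:
  p_I = (1/(3.2·√(2π)))·exp(−(13.15−8.1)²/(2·3.2²)) = 0.124669·exp(-1.24524) = 0.0358889
  p_II = (1/(3.2·√(2π)))·exp(−(13.15−9.1)²/(2·3.2²)) = 0.124669·exp(-0.80090) = 0.055967
  p_III = (1/(3.2·√(2π)))·exp(−(13.15−14.9)²/(2·3.2²)) = 0.124669·exp(-0.14954) = 0.107354
  p_IV = (1/(3.2·√(2π)))·exp(−(13.15−26.6)²/(2·3.2²)) = 0.124669·exp(-8.83313) = 1.81794e-05
Prior × likelihood for each component:
  w_I·p_I = 0.23 × 0.0358889 = 0.00825444
  w_II·p_II = 0.23 × 0.055967 = 0.0128724
  w_III·p_III = 0.27 × 0.107354 = 0.0289855
  w_IV·p_IV = 0.27 × 1.81794e-05 = 4.90845e-06
Denominator: 0.00825444 + 0.0128724 + 0.0289855 + 4.90845e-06 = 0.0501173
Responsibility of Subgroup II: 0.0128724 / 0.0501173 ≈ 0.257

0.257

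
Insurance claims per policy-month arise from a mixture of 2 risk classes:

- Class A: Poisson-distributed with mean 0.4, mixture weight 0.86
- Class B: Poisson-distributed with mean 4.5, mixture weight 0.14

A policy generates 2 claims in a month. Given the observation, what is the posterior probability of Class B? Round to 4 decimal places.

By Bayes' theorem, P(k | x) = π_k f_k(x) / Σ_j π_j f_j(x).
Component likelihoods at x = 2 claims:
  L_A = e^(−0.4)·0.4^2/2! = 0.0536256
  L_B = e^(−4.5)·4.5^2/2! = 0.112479
Multiply by the mixture weights:
  π_A·L_A = 0.86 × 0.0536256 = 0.046118
  π_B·L_B = 0.14 × 0.112479 = 0.015747
Sum: 0.046118 + 0.015747 = 0.061865
So the posterior for Class B is 0.015747 / 0.061865 ≈ 0.2545.

0.2545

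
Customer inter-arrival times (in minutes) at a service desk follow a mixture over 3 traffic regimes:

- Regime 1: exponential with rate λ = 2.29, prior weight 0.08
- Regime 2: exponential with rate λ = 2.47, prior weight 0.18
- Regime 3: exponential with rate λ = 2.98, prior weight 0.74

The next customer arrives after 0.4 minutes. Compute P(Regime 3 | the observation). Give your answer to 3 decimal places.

0.737

By Bayes' theorem, P(k | x) = P(Z=k) f_k(x) / Σ_j P(Z=j) f_j(x).
Exponential densities:
  L_1 = 2.29·e^(−2.29·0.4) = 2.29·e^(−0.9160) = 0.916266
  L_2 = 2.47·e^(−2.47·0.4) = 2.47·e^(−0.9880) = 0.919632
  L_3 = 2.98·e^(−2.98·0.4) = 2.98·e^(−1.1920) = 0.904768
Weight by the priors:
  P(Z=1)·L_1 = 0.08 × 0.916266 = 0.0733013
  P(Z=2)·L_2 = 0.18 × 0.919632 = 0.165534
  P(Z=3)·L_3 = 0.74 × 0.904768 = 0.669528
Denominator: 0.0733013 + 0.165534 + 0.669528 = 0.908363
Responsibility of Regime 3: 0.669528 / 0.908363 ≈ 0.737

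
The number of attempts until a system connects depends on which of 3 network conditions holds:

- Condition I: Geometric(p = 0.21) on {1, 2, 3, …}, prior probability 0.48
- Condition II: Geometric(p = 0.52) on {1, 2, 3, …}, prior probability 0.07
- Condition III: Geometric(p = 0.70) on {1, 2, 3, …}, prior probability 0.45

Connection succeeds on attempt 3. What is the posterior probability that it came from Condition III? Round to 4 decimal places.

The responsibility of component k is w_k f_k(x) divided by Σ_j w_j f_j(x).
Component likelihoods at x = 3:
  p_I = 0.21·(1−0.21)^2 = 0.21·0.6241 = 0.131061
  p_II = 0.52·(1−0.52)^2 = 0.52·0.2304 = 0.119808
  p_III = 0.70·(1−0.70)^2 = 0.70·0.09 = 0.063
Unnormalised posteriors:
  w_I·p_I = 0.48 × 0.131061 = 0.0629093
  w_II·p_II = 0.07 × 0.119808 = 0.00838656
  w_III·p_III = 0.45 × 0.063 = 0.02835
Denominator: 0.0629093 + 0.00838656 + 0.02835 = 0.0996458
So the posterior for Condition III is 0.02835 / 0.0996458 ≈ 0.2845.

0.2845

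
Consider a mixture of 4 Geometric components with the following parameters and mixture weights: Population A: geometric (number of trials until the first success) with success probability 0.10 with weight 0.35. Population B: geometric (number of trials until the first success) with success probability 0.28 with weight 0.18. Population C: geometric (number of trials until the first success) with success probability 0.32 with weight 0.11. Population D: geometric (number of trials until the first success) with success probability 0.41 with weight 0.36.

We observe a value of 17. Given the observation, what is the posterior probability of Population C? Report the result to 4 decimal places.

0.0107

The responsibility of component k is π_k f_k(x) divided by Σ_j π_j f_j(x).
Geometric probabilities:
  p_A = 0.0185302
  p_B = 0.00146042
  p_C = 0.000668794
  p_D = 8.83926e-05
Unnormalised posteriors:
  π_A·p_A = 0.35 × 0.0185302 = 0.00648557
  π_B·p_B = 0.18 × 0.00146042 = 0.000262876
  π_C·p_C = 0.11 × 0.000668794 = 7.35674e-05
  π_D·p_D = 0.36 × 8.83926e-05 = 3.18213e-05
Sum: 0.00648557 + 0.000262876 + 7.35674e-05 + 3.18213e-05 = 0.00685384
So the posterior for Population C is 7.35674e-05 / 0.00685384 ≈ 0.0107.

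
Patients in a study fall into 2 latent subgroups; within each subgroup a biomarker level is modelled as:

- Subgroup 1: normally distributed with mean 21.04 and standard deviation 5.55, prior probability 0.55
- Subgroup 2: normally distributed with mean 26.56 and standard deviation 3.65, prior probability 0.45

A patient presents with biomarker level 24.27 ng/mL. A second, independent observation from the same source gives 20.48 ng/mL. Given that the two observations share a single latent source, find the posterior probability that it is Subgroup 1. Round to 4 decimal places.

P(component k | x) = π_k·f_k(x) / marginal(x), where marginal(x) = Σ_j π_j·f_j(x).
Since both observations come from the same component, the likelihood for component k is f_k(x₁)·f_k(x₂).
  f_1 = [(1/(5.55·√(2π)))·exp(−(24.27−21.04)²/(2·5.55²)) = 0.071881·exp(-0.16935) = 0.0606832] × [0.0715165] = 0.00433985
  f_2 = [(1/(3.65·√(2π)))·exp(−(24.27−26.56)²/(2·3.65²)) = 0.109299·exp(-0.19681) = 0.0897723] × [0.0272955] = 0.00245038
Multiply by the mixture weights:
  π_1·f_1 = 0.55 × 0.00433985 = 0.00238692
  π_2·f_2 = 0.45 × 0.00245038 = 0.00110267
Sum: 0.00238692 + 0.00110267 = 0.00348959
P(Subgroup 1 | x₁, x₂) ≈ 0.6840

0.6840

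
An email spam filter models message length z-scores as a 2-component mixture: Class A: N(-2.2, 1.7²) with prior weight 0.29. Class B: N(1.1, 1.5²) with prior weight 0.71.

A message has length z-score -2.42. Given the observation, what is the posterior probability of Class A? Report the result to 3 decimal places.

P(component k | x) = P(Z=k)·f_k(x) / marginal(x), where marginal(x) = Σ_j P(Z=j)·f_j(x).
Evaluate each component's likelihood at the observed value:
  f_A = 0.232715
  f_B = 0.0169443
Prior × likelihood for each component:
  P(Z=A)·f_A = 0.29 × 0.232715 = 0.0674874
  P(Z=B)·f_B = 0.71 × 0.0169443 = 0.0120304
Marginal: 0.0674874 + 0.0120304 = 0.0795178
P(Class A | -2.42) ≈ 0.849

0.849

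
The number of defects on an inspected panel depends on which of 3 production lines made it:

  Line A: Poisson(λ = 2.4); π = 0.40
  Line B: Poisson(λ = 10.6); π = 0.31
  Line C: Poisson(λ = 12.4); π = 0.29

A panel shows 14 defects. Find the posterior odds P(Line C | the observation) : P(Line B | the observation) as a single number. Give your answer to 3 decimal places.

1.390

Since P(k|x) ∝ w_k f_k(x), the posterior odds are w_i f_i(x) / (w_j f_j(x)).
Evaluate each component's likelihood at the observed value:
  f_A = e^(−2.4)·2.4^14/14! = 2.18898e-07
  f_B = e^(−10.6)·10.6^14/14! = 0.0646178
  f_C = e^(−12.4)·12.4^14/14! = 0.0959939
0.0278382 / 0.0200315 ≈ 1.390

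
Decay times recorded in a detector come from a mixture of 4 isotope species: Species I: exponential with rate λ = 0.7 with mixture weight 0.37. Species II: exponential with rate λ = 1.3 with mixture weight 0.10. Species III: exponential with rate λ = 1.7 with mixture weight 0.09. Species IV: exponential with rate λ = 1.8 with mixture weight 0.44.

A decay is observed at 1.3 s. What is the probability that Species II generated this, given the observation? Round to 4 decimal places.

By Bayes' theorem, P(k | x) = π_k f_k(x) / Σ_j π_j f_j(x).
Evaluate each component's likelihood at the observed value:
  L_I = 0.7·e^(−0.7·1.3) = 0.7·e^(−0.9100) = 0.281767
  L_II = 1.3·e^(−1.3·1.3) = 1.3·e^(−1.6900) = 0.239875
  L_III = 1.7·e^(−1.7·1.3) = 1.7·e^(−2.2100) = 0.186491
  L_IV = 1.8·e^(−1.8·1.3) = 1.8·e^(−2.3400) = 0.17339
Unnormalised posteriors:
  π_I·L_I = 0.37 × 0.281767 = 0.104254
  π_II·L_II = 0.10 × 0.239875 = 0.0239875
  π_III·L_III = 0.09 × 0.186491 = 0.0167842
  π_IV·L_IV = 0.44 × 0.17339 = 0.0762915
Evidence: 0.104254 + 0.0239875 + 0.0167842 + 0.0762915 = 0.221317
P(Species II | 1.3 s) = 0.0239875 / 0.221317 ≈ 0.1084

0.1084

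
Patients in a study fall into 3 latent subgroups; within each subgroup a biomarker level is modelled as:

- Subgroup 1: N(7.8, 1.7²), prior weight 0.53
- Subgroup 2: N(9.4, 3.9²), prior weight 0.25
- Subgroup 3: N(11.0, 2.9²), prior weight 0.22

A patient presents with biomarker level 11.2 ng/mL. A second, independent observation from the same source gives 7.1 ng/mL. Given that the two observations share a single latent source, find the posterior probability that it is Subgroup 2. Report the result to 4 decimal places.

P(component k | x) = w_k·f_k(x) / marginal(x), where marginal(x) = Σ_j w_j·f_j(x).
Since both observations come from the same component, the likelihood for component k is f_k(x₁)·f_k(x₂).
  p_1 = [0.0317594] × [0.215598] = 0.00684725
  p_2 = [0.0919579] × [0.0859651] = 0.00790517
  p_3 = [0.13724] × [0.0556914] = 0.00764306
Prior × likelihood for each component:
  w_1·p_1 = 0.53 × 0.00684725 = 0.00362904
  w_2·p_2 = 0.25 × 0.00790517 = 0.00197629
  w_3·p_3 = 0.22 × 0.00764306 = 0.00168147
Normaliser: 0.00362904 + 0.00197629 + 0.00168147 = 0.00728681
P(Subgroup 2 | x₁, x₂) = 0.00197629 / 0.00728681 ≈ 0.2712

0.2712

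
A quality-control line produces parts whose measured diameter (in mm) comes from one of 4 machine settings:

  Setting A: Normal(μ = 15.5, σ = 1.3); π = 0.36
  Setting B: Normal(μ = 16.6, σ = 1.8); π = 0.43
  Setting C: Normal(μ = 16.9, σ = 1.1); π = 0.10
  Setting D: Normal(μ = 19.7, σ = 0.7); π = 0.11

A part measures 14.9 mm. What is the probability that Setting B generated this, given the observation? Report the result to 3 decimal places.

Apply Bayes' rule: the posterior for each component is proportional to its prior times its likelihood at x.
Normal densities:
  p_A = 0.275874
  p_B = 0.141889
  p_C = 0.0694505
  p_D = 3.51124e-11
Prior × likelihood for each component:
  P(Z=A)·p_A = 0.36 × 0.275874 = 0.0993146
  P(Z=B)·p_B = 0.43 × 0.141889 = 0.0610121
  P(Z=C)·p_C = 0.10 × 0.0694505 = 0.00694505
  P(Z=D)·p_D = 0.11 × 3.51124e-11 = 3.86236e-12
Denominator: 0.0993146 + 0.0610121 + 0.00694505 + 3.86236e-12 = 0.167272
P(Setting B | the observation) ≈ 0.365

0.365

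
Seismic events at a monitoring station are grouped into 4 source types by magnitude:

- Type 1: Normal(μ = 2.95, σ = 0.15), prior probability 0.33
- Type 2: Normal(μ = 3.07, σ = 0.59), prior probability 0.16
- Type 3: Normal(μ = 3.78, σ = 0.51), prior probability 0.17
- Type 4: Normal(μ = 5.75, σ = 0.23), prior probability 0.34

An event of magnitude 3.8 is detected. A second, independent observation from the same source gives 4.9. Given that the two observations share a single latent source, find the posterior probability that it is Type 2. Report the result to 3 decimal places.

Apply Bayes' rule: the posterior for each component is proportional to its prior times its likelihood at x.
Since both observations come from the same component, the likelihood for component k is f_k(x₁)·f_k(x₂).
  f_1 = [2.83126e-07] × [5.33255e-37] = 1.50978e-43
  f_2 = [0.314508] × [0.00550796] = 0.00173229
  f_3 = [0.781639] × [0.0701602] = 0.0548399
  f_4 = [4.27013e-16] × [0.0018768] = 8.0142e-19
Prior × likelihood for each component:
  P(Z=1)·f_1 = 0.33 × 1.50978e-43 = 4.98229e-44
  P(Z=2)·f_2 = 0.16 × 0.00173229 = 0.000277167
  P(Z=3)·f_3 = 0.17 × 0.0548399 = 0.00932278
  P(Z=4)·f_4 = 0.34 × 8.0142e-19 = 2.72483e-19
Sum: 4.98229e-44 + 0.000277167 + 0.00932278 + 2.72483e-19 = 0.00959995
Responsibility of Type 2: 0.000277167 / 0.00959995 ≈ 0.029

0.029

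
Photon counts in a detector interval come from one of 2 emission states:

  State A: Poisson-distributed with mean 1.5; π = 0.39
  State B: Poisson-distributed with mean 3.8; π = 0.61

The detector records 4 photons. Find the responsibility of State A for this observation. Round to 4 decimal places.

0.1341

P(component k | x) = π_k·f_k(x) / marginal(x), where marginal(x) = Σ_j π_j·f_j(x).
Evaluate each component's likelihood at the observed value:
  f_A = e^(−1.5)·1.5^4/4! = 0.0470665
  f_B = e^(−3.8)·3.8^4/4! = 0.194359
Weight by the priors:
  π_A·f_A = 0.39 × 0.0470665 = 0.0183559
  π_B·f_B = 0.61 × 0.194359 = 0.118559
Denominator: 0.0183559 + 0.118559 = 0.136915
P(State A | data) ≈ 0.1341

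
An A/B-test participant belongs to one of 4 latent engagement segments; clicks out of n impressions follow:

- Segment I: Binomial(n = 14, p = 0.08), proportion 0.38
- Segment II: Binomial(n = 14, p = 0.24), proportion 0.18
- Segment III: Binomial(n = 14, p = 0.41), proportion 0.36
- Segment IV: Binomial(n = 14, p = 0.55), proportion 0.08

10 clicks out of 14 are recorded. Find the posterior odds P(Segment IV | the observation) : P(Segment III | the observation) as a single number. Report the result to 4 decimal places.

1.4191

Only the two components matter; the odds are (w_i f_i(x)) / (w_j f_j(x)).
Component likelihoods at x = 10 clicks out of 14:
  f_I = C(14,10)·0.08^10·0.92^4 = 1001·1.07374e-11·0.716393 = 7.6999e-09
  f_II = C(14,10)·0.24^10·0.76^4 = 1001·6.34034e-07·0.333622 = 0.000211739
  f_III = C(14,10)·0.41^10·0.59^4 = 1001·0.000134227·0.121174 = 0.016281
  f_IV = C(14,10)·0.55^10·0.45^4 = 1001·0.00253295·0.0410062 = 0.103971
Posterior odds = (w_IV·f_IV) / (w_III·f_III) = (0.08·0.103971) / (0.36·0.016281) = 0.00831766 / 0.00586115 ≈ 1.4191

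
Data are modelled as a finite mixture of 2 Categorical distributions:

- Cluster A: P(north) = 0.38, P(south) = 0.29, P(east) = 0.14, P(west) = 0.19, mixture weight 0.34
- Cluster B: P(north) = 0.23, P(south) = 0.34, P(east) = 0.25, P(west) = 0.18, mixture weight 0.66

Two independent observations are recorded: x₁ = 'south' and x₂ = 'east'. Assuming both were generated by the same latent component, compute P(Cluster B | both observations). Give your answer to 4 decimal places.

0.8025

Apply Bayes' rule: the posterior for each component is proportional to its prior times its likelihood at x.
Since both observations come from the same component, the likelihood for component k is f_k(x₁)·f_k(x₂).
  L_A = [P(south | comp) = 0.29] × [0.14] = 0.0406
  L_B = [P(south | comp) = 0.34] × [0.25] = 0.085
Weight by the priors:
  π_A·L_A = 0.34 × 0.0406 = 0.013804
  π_B·L_B = 0.66 × 0.085 = 0.0561
Denominator: 0.013804 + 0.0561 = 0.069904
P(Cluster B | x) = 0.0561 / 0.069904 ≈ 0.8025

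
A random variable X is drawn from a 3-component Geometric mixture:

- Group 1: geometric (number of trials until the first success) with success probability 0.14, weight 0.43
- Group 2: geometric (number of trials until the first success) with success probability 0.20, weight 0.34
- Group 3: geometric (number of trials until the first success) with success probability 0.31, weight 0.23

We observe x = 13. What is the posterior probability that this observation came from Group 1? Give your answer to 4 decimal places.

0.6416

Apply Bayes' rule: the posterior for each component is proportional to its prior times its likelihood at x.
Evaluate each component's likelihood at the observed value:
  L_1 = 0.0229145
  L_2 = 0.0137439
  L_3 = 0.00361036
Weight by the priors:
  w_1·L_1 = 0.43 × 0.0229145 = 0.00985321
  w_2·L_2 = 0.34 × 0.0137439 = 0.00467292
  w_3·L_3 = 0.23 × 0.00361036 = 0.000830383
Marginal: 0.00985321 + 0.00467292 + 0.000830383 = 0.0153565
P(Group 1 | x) = 0.00985321 / 0.0153565 ≈ 0.6416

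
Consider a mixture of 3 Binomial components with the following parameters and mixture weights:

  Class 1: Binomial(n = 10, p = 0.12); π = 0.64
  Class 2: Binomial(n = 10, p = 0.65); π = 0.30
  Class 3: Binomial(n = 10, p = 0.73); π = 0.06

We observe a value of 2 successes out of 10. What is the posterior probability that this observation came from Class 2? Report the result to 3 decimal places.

P(component k | x) = π_k·f_k(x) / marginal(x), where marginal(x) = Σ_j π_j·f_j(x).
Evaluate each component's likelihood at the observed value:
  f_1 = C(10,2)·0.12^2·0.88^8 = 45·0.0144·0.359635 = 0.233043
  f_2 = C(10,2)·0.65^2·0.35^8 = 45·0.4225·0.000225188 = 0.00428138
  f_3 = C(10,2)·0.73^2·0.27^8 = 45·0.5329·2.8243e-05 = 0.00067728
Multiply by the mixture weights:
  π_1·f_1 = 0.64 × 0.233043 = 0.149148
  π_2·f_2 = 0.30 × 0.00428138 = 0.00128441
  π_3·f_3 = 0.06 × 0.00067728 = 4.06368e-05
Sum: 0.149148 + 0.00128441 + 4.06368e-05 = 0.150473
So the posterior for Class 2 is 0.00128441 / 0.150473 ≈ 0.009.

0.009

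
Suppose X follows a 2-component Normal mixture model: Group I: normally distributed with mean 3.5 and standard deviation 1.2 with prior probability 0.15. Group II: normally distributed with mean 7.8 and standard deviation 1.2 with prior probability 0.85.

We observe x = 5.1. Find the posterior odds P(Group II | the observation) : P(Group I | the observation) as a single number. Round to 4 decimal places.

Only the two components matter; the odds are (π_i f_i(x)) / (π_j f_j(x)).
Component likelihoods at x = 5.1:
  L_I = 0.136675
  L_II = 0.0264497
Odds = (0.85/0.15) × (0.0264497/0.136675) = 5.66667 × 0.193523 ≈ 1.0966

1.0966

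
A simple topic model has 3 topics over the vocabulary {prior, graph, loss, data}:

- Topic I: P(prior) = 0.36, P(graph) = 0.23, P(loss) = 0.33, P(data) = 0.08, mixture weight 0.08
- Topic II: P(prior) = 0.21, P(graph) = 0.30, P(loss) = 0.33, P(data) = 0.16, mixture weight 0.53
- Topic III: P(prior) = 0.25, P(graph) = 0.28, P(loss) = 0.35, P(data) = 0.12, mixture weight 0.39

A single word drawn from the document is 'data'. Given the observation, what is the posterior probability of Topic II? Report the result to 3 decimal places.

By Bayes' theorem, P(k | x) = w_k f_k(x) / Σ_j w_j f_j(x).
Component likelihoods at x = 'data':
  f_I = 0.08
  f_II = 0.16
  f_III = 0.12
Weight by the priors:
  w_I·f_I = 0.08 × 0.08 = 0.0064
  w_II·f_II = 0.53 × 0.16 = 0.0848
  w_III·f_III = 0.39 × 0.12 = 0.0468
Marginal: 0.0064 + 0.0848 + 0.0468 = 0.138
P(Topic II | the observation) ≈ 0.614

0.614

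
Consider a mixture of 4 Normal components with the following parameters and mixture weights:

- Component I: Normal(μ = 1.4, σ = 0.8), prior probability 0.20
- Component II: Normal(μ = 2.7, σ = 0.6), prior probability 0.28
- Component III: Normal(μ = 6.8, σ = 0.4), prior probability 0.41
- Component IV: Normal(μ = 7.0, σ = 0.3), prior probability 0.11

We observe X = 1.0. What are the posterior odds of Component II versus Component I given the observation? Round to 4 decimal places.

Only the two components matter; the odds are (w_i f_i(x)) / (w_j f_j(x)).
Component likelihoods at x = 1.0:
  f_I = (1/(0.8·√(2π)))·exp(−(1.0−1.4)²/(2·0.8²)) = 0.498678·exp(-0.12500) = 0.440082
  f_II = (1/(0.6·√(2π)))·exp(−(1.0−2.7)²/(2·0.6²)) = 0.664904·exp(-4.01389) = 0.0120102
  f_III = (1/(0.4·√(2π)))·exp(−(1.0−6.8)²/(2·0.4²)) = 0.997356·exp(-105.12500) = 2.20619e-46
  f_IV = (1/(0.3·√(2π)))·exp(−(1.0−7.0)²/(2·0.3²)) = 1.329808·exp(-200.00000) = 1.84032e-87
0.00336285 / 0.0880163 ≈ 0.0382

0.0382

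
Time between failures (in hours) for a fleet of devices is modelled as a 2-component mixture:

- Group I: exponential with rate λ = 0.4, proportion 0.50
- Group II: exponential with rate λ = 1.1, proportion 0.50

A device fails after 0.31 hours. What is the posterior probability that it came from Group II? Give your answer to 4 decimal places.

The responsibility of component k is w_k f_k(x) divided by Σ_j w_j f_j(x).
Evaluate each component's likelihood at the observed value:
  f_I = 0.353352
  f_II = 0.782165
Prior × likelihood for each component:
  w_I·f_I = 0.50 × 0.353352 = 0.176676
  w_II·f_II = 0.50 × 0.782165 = 0.391082
Sum: 0.176676 + 0.391082 = 0.567758
Responsibility of Group II: 0.391082 / 0.567758 ≈ 0.6888

0.6888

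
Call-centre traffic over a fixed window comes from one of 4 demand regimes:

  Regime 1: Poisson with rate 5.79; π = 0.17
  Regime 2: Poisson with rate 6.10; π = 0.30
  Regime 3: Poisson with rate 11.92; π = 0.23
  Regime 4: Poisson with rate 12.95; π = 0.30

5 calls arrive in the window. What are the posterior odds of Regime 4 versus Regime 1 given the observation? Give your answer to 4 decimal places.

0.0768

Only the two components matter; the odds are (w_i f_i(x)) / (w_j f_j(x)).
Component likelihoods at x = 5 calls:
  p_1 = 0.165824
  p_2 = 0.15786
  p_3 = 0.0133478
  p_4 = 0.00721197
Odds = (0.30/0.17) × (0.00721197/0.165824) = 1.76471 × 0.0434918 ≈ 0.0768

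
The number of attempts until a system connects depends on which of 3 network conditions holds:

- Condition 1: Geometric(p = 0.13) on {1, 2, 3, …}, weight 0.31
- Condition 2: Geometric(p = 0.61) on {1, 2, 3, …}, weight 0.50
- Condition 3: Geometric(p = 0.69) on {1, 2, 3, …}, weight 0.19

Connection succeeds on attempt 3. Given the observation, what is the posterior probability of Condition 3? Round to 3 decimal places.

P(component k | x) = π_k·f_k(x) / marginal(x), where marginal(x) = Σ_j π_j·f_j(x).
Geometric probabilities:
  f_1 = 0.098397
  f_2 = 0.092781
  f_3 = 0.066309
Multiply by the mixture weights:
  π_1·f_1 = 0.31 × 0.098397 = 0.0305031
  π_2·f_2 = 0.50 × 0.092781 = 0.0463905
  π_3·f_3 = 0.19 × 0.066309 = 0.0125987
Normaliser: 0.0305031 + 0.0463905 + 0.0125987 = 0.0894923
Responsibility of Condition 3: 0.0125987 / 0.0894923 ≈ 0.141

0.141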